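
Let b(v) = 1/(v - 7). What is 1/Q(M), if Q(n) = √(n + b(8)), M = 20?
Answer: √21/21 ≈ 0.21822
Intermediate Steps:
b(v) = 1/(-7 + v)
Q(n) = √(1 + n) (Q(n) = √(n + 1/(-7 + 8)) = √(n + 1/1) = √(n + 1) = √(1 + n))
1/Q(M) = 1/(√(1 + 20)) = 1/(√21) = √21/21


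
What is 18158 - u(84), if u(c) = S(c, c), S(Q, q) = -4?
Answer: 18162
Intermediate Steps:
u(c) = -4
18158 - u(84) = 18158 - 1*(-4) = 18158 + 4 = 18162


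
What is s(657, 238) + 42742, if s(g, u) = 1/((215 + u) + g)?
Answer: 47443621/1110 ≈ 42742.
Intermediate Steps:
s(g, u) = 1/(215 + g + u)
s(657, 238) + 42742 = 1/(215 + 657 + 238) + 42742 = 1/1110 + 42742 = 47443621/1110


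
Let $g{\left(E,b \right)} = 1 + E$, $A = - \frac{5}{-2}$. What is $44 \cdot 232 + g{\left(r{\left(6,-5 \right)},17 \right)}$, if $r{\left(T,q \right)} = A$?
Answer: $\frac{20423}{2} \approx 10212.0$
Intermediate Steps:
$A = \frac{5}{2}$ ($A = \left(-5\right) \left(- \frac{1}{2}\right) = \frac{5}{2} \approx 2.5$)
$r{\left(T,q \right)} = \frac{5}{2}$
$44 \cdot 232 + g{\left(r{\left(6,-5 \right)},17 \right)} = 44 \cdot 232 + \left(1 + \frac{5}{2}\right) = 10208 + \frac{7}{2} = \frac{20423}{2}$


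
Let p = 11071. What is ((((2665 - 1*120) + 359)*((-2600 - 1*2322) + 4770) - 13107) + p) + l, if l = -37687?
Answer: -481131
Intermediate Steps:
((((2665 - 1*120) + 359)*((-2600 - 1*2322) + 4770) - 13107) + p) + l = ((((2665 - 1*120) + 359)*((-2600 - 1*2322) + 4770) - 13107) + 11071) - 37687 = ((((2665 - 120) + 359)*((-2600 - 2322) + 4770) - 13107) + 11071) - 37687 = (((2545 + 359)*(-4922 + 4770) - 13107) + 11071) - 37687 = ((2904*(-152) - 13107) + 11071) - 37687 = ((-441408 - 13107) + 11071) - 37687 = (-454515 + 11071) - 37687 = -443444 - 37687 = -481131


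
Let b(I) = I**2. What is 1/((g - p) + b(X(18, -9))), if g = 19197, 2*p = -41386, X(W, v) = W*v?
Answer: 1/66134 ≈ 1.5121e-5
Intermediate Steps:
p = -20693 (p = (1/2)*(-41386) = -20693)
1/((g - p) + b(X(18, -9))) = 1/((19197 - 1*(-20693)) + (18*(-9))**2) = 1/((19197 + 20693) + (-162)**2) = 1/(39890 + 26244) = 1/66134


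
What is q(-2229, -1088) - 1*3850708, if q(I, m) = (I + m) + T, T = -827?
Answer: -3854852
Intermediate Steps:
q(I, m) = -827 + I + m (q(I, m) = (I + m) - 827 = -827 + I + m)
q(-2229, -1088) - 1*3850708 = (-827 - 2229 - 1088) - 1*3850708 = -4144 - 3850708 = -3854852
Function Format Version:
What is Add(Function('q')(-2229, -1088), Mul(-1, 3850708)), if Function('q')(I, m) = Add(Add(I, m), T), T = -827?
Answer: -3854852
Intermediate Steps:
Function('q')(I, m) = Add(-827, I, m) (Function('q')(I, m) = Add(Add(I, m), -827) = Add(-827, I, m))
Add(Function('q')(-2229, -1088), Mul(-1, 3850708)) = Add(Add(-827, -2229, -1088), Mul(-1, 3850708)) = Add(-4144, -3850708) = -3854852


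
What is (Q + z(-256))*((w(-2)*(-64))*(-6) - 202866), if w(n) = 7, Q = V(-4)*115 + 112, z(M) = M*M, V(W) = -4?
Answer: -13049203464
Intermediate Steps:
z(M) = M**2
Q = -348 (Q = -4*115 + 112 = -460 + 112 = -348)
(Q + z(-256))*((w(-2)*(-64))*(-6) - 202866) = (-348 + (-256)**2)*((7*(-64))*(-6) - 202866) = (-348 + 65536)*(-448*(-6) - 202866) = 65188*(2688 - 202866) = 65188*(-200178) = -13049203464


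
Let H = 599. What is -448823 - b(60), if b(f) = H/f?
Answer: -26929979/60 ≈ -4.4883e+5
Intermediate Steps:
b(f) = 599/f
-448823 - b(60) = -448823 - 599/60 = -26929979/60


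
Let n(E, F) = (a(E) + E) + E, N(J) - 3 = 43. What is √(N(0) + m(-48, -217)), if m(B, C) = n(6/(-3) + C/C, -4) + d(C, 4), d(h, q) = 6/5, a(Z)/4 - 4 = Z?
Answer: √1430/5 ≈ 7.5631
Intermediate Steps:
a(Z) = 16 + 4*Z
N(J) = 46 (N(J) = 3 + 43 = 46)
n(E, F) = 16 + 6*E (n(E, F) = ((16 + 4*E) + E) + E = (16 + 5*E) + E = 16 + 6*E)
d(h, q) = 6/5 (d(h, q) = 6*(⅕) = 6/5)
m(B, C) = 56/5 (m(B, C) = (16 + 6*(6/(-3) + C/C)) + 6/5 = (16 + 6*(6*(-⅓) + 1)) + 6/5 = (16 + 6*(-2 + 1)) + 6/5 = (16 + 6*(-1)) + 6/5 = (16 - 6) + 6/5 = 10 + 6/5 = 56/5)
√(N(0) + m(-48, -217)) = √(46 + 56/5) = √(286/5) = √1430/5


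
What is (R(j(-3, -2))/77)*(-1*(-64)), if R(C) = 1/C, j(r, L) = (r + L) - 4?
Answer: -64/693 ≈ -0.092352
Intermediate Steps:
j(r, L) = -4 + L + r (j(r, L) = (L + r) - 4 = -4 + L + r)
(R(j(-3, -2))/77)*(-1*(-64)) = (1/(-4 - 2 - 3*77))*(-1*(-64)) = ((1/77)/(-9))*64 = -1/9*1/77*64 = -1/693*64 = -64/693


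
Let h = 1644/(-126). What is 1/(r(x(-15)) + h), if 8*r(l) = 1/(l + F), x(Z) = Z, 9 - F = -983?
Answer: -164136/2141563 ≈ -0.076643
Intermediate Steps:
F = 992 (F = 9 - 1*(-983) = 9 + 983 = 992)
r(l) = 1/(8*(992 + l)) (r(l) = 1/(8*(l + 992)) = 1/(8*(992 + l)))
h = -274/21 (h = 1644*(-1/126) = -274/21 ≈ -13.048)
1/(r(x(-15)) + h) = 1/(1/(8*(992 - 15)) - 274/21) = 1/((⅛)/977 - 274/21) = 1/((⅛)*(1/977) - 274/21) = 1/(1/7816 - 274/21) = 1/(-2141563/164136) = -164136/2141563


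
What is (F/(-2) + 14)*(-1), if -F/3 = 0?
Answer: -14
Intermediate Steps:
F = 0 (F = -3*0 = 0)
(F/(-2) + 14)*(-1) = (0/(-2) + 14)*(-1) = (0*(-½) + 14)*(-1) = (0 + 14)*(-1) = 14*(-1) = -14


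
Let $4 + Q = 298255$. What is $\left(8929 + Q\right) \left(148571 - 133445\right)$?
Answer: $4646404680$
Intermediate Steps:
$Q = 298251$ ($Q = -4 + 298255 = 298251$)
$\left(8929 + Q\right) \left(148571 - 133445\right) = \left(8929 + 298251\right) \left(148571 - 133445\right) = 307180 \cdot 15126 = 4646404680$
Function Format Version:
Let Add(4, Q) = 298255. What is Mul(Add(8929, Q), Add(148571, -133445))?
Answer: 4646404680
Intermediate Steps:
Q = 298251 (Q = Add(-4, 298255) = 298251)
Mul(Add(8929, Q), Add(148571, -133445)) = Mul(Add(8929, 298251), Add(148571, -133445)) = Mul(307180, 15126) = 4646404680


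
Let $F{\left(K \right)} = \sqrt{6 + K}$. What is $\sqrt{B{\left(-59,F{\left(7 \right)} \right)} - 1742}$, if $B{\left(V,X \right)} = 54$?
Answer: $2 i \sqrt{422} \approx 41.085 i$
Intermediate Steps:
$\sqrt{B{\left(-59,F{\left(7 \right)} \right)} - 1742} = \sqrt{54 - 1742} = \sqrt{-1688} = 2 i \sqrt{422}$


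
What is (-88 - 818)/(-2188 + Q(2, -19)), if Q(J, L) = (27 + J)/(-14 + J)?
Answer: 10872/26285 ≈ 0.41362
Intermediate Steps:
Q(J, L) = (27 + J)/(-14 + J)
(-88 - 818)/(-2188 + Q(2, -19)) = (-88 - 818)/(-2188 + (27 + 2)/(-14 + 2)) = -906/(-2188 + 29/(-12)) = -906/(-2188 - 1/12*29) = -906/(-2188 - 29/12) = -906/(-26285/12) = -906*(-12/26285) = 10872/26285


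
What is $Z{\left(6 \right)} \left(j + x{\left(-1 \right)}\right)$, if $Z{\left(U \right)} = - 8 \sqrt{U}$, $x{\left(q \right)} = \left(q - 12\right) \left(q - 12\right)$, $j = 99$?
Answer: $- 2144 \sqrt{6} \approx -5251.7$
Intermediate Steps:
$x{\left(q \right)} = \left(-12 + q\right)^{2}$ ($x{\left(q \right)} = \left(-12 + q\right) \left(-12 + q\right) = \left(-12 + q\right)^{2}$)
$Z{\left(6 \right)} \left(j + x{\left(-1 \right)}\right) = - 8 \sqrt{6} \left(99 + \left(-12 - 1\right)^{2}\right) = - 8 \sqrt{6} \left(99 + \left(-13\right)^{2}\right) = - 8 \sqrt{6} \left(99 + 169\right) = - 8 \sqrt{6} \cdot 268 = - 2144 \sqrt{6}$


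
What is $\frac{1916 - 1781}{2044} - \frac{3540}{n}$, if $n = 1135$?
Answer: $- \frac{1416507}{463988} \approx -3.0529$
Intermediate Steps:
$\frac{1916 - 1781}{2044} - \frac{3540}{n} = \frac{1916 - 1781}{2044} - \frac{3540}{1135} = \left(1916 - 1781\right) \frac{1}{2044} - \frac{708}{227} = 135 \cdot \frac{1}{2044} - \frac{708}{227} = \frac{135}{2044} - \frac{708}{227} = - \frac{1416507}{463988}$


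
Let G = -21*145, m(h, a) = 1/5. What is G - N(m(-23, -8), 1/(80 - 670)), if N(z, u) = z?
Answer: -15226/5 ≈ -3045.2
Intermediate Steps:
m(h, a) = ⅕
G = -3045
G - N(m(-23, -8), 1/(80 - 670)) = -3045 - 1*⅕ = -3045 - ⅕ = -15226/5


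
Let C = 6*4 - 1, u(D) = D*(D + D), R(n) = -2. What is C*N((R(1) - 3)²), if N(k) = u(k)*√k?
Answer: 143750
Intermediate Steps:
u(D) = 2*D² (u(D) = D*(2*D) = 2*D²)
N(k) = 2*k^(5/2) (N(k) = (2*k²)*√k = 2*k^(5/2))
C = 23 (C = 24 - 1 = 23)
C*N((R(1) - 3)²) = 23*(2*((-2 - 3)²)^(5/2)) = 23*(2*((-5)²)^(5/2)) = 23*(2*25^(5/2)) = 23*(2*3125) = 23*6250 = 143750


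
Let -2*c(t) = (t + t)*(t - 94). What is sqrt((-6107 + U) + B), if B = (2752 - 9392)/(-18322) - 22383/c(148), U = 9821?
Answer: sqrt(6833147763082722)/1355828 ≈ 60.969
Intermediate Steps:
c(t) = -t*(-94 + t) (c(t) = -(t + t)*(t - 94)/2 = -2*t*(-94 + t)/2 = -t*(-94 + t))
B = 8577189/2711656 (B = (2752 - 9392)/(-18322) - 22383*1/(148*(94 - 1*148)) = -6640*(-1/18322) - 22383*1/(148*(94 - 148)) = 3320/9161 - 22383/(148*(-54)) = 3320/9161 - 22383/(-7992) = 3320/9161 - 22383*(-1/7992) = 3320/9161 + 829/296 = 8577189/2711656 ≈ 3.1631)
sqrt((-6107 + U) + B) = sqrt((-6107 + 9821) + 8577189/2711656) = sqrt(3714 + 8577189/2711656) = sqrt(10079667573/2711656) = sqrt(6833147763082722)/1355828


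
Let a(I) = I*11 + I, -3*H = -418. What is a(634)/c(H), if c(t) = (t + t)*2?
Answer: 2853/209 ≈ 13.651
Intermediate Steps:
H = 418/3 (H = -⅓*(-418) = 418/3 ≈ 139.33)
c(t) = 4*t (c(t) = (2*t)*2 = 4*t)
a(I) = 12*I (a(I) = 11*I + I = 12*I)
a(634)/c(H) = (12*634)/((4*(418/3))) = 7608/(1672/3) = 7608*(3/1672) = 2853/209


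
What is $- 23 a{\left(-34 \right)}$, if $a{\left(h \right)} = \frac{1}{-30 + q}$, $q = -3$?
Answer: $\frac{23}{33} \approx 0.69697$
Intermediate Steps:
$a{\left(h \right)} = - \frac{1}{33}$ ($a{\left(h \right)} = \frac{1}{-30 - 3} = \frac{1}{-33} = - \frac{1}{33}$)
$- 23 a{\left(-34 \right)} = \left(-23\right) \left(- \frac{1}{33}\right) = \frac{23}{33}$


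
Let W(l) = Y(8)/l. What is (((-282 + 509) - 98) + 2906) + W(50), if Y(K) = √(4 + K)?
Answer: 3035 + √3/25 ≈ 3035.1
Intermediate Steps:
W(l) = 2*√3/l (W(l) = √(4 + 8)/l = √12/l = (2*√3)/l = 2*√3/l)
(((-282 + 509) - 98) + 2906) + W(50) = (((-282 + 509) - 98) + 2906) + 2*√3/50 = ((227 - 98) + 2906) + 2*√3*(1/50) = (129 + 2906) + √3/25 = 3035 + √3/25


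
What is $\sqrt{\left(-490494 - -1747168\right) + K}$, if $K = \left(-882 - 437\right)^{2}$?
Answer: $\sqrt{2996435} \approx 1731.0$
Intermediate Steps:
$K = 1739761$ ($K = \left(-1319\right)^{2} = 1739761$)
$\sqrt{\left(-490494 - -1747168\right) + K} = \sqrt{\left(-490494 - -1747168\right) + 1739761} = \sqrt{\left(-490494 + 1747168\right) + 1739761} = \sqrt{1256674 + 1739761} = \sqrt{2996435}$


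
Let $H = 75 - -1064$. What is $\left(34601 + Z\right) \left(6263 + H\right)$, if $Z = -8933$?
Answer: $189994536$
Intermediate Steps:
$H = 1139$ ($H = 75 + 1064 = 1139$)
$\left(34601 + Z\right) \left(6263 + H\right) = \left(34601 - 8933\right) \left(6263 + 1139\right) = 25668 \cdot 7402 = 189994536$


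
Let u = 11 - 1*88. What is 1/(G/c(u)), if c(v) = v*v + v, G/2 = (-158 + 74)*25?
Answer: -209/150 ≈ -1.3933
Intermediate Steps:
u = -77 (u = 11 - 88 = -77)
G = -4200 (G = 2*((-158 + 74)*25) = 2*(-84*25) = 2*(-2100) = -4200)
c(v) = v + v² (c(v) = v² + v = v + v²)
1/(G/c(u)) = 1/(-4200*(-1/(77*(1 - 77)))) = 1/(-4200/((-77*(-76)))) = 1/(-4200/5852) = 1/(-4200*1/5852) = 1/(-150/209) = -209/150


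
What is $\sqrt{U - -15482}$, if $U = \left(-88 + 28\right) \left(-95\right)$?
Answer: $\sqrt{21182} \approx 145.54$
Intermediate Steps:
$U = 5700$ ($U = \left(-60\right) \left(-95\right) = 5700$)
$\sqrt{U - -15482} = \sqrt{5700 - -15482} = \sqrt{5700 + \left(-3199 + 18681\right)} = \sqrt{5700 + 15482} = \sqrt{21182}$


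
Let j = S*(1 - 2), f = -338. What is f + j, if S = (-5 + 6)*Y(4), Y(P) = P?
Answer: -342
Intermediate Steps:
S = 4 (S = (-5 + 6)*4 = 1*4 = 4)
j = -4 (j = 4*(1 - 2) = 4*(-1) = -4)
f + j = -338 - 4 = -342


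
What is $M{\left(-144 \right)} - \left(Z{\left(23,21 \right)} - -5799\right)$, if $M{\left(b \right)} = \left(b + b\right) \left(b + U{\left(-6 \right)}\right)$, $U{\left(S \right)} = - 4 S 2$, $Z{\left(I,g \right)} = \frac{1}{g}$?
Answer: $\frac{458828}{21} \approx 21849.0$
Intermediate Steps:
$U{\left(S \right)} = - 8 S$
$M{\left(b \right)} = 2 b \left(48 + b\right)$ ($M{\left(b \right)} = \left(b + b\right) \left(b - -48\right) = 2 b \left(b + 48\right) = 2 b \left(48 + b\right)$)
$M{\left(-144 \right)} - \left(Z{\left(23,21 \right)} - -5799\right) = 2 \left(-144\right) \left(48 - 144\right) - \left(\frac{1}{21} - -5799\right) = 2 \left(-144\right) \left(-96\right) - \left(\frac{1}{21} + 5799\right) = 27648 - \frac{121780}{21} = \frac{458828}{21}$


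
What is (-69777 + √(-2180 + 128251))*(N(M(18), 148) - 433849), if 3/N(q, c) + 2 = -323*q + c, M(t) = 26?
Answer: 249810169374927/8252 - 3580121951*√126071/8252 ≈ 3.0119e+10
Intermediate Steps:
N(q, c) = 3/(-2 + c - 323*q) (N(q, c) = 3/(-2 + (-323*q + c)) = 3/(-2 + (c - 323*q)) = 3/(-2 + c - 323*q))
(-69777 + √(-2180 + 128251))*(N(M(18), 148) - 433849) = (-69777 + √(-2180 + 128251))*(-3/(2 - 1*148 + 323*26) - 433849) = (-69777 + √126071)*(-3/(2 - 148 + 8398) - 433849) = (-69777 + √126071)*(-3/8252 - 433849) = (-69777 + √126071)*(-3580121951/8252) = 249810169374927/8252 - 3580121951*√126071/8252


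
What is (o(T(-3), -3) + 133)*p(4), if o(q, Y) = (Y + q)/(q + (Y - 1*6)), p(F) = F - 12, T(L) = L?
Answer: -1068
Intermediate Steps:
p(F) = -12 + F
o(q, Y) = (Y + q)/(-6 + Y + q) (o(q, Y) = (Y + q)/(q + (Y - 6)) = (Y + q)/(q + (-6 + Y)) = (Y + q)/(-6 + Y + q))
(o(T(-3), -3) + 133)*p(4) = ((-3 - 3)/(-6 - 3 - 3) + 133)*(-12 + 4) = (-6/(-12) + 133)*(-8) = (-1/12*(-6) + 133)*(-8) = (½ + 133)*(-8) = (267/2)*(-8) = -1068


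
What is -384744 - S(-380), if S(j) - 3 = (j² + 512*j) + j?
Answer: -334207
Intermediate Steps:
S(j) = 3 + j² + 513*j (S(j) = 3 + ((j² + 512*j) + j) = 3 + (j² + 513*j) = 3 + j² + 513*j)
-384744 - S(-380) = -384744 - (3 + (-380)² + 513*(-380)) = -384744 - (3 + 144400 - 194940) = -384744 - 1*(-50537) = -384744 + 50537 = -334207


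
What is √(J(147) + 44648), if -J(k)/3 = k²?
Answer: I*√20179 ≈ 142.05*I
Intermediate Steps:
J(k) = -3*k²
√(J(147) + 44648) = √(-3*147² + 44648) = √(-3*21609 + 44648) = √(-64827 + 44648) = √(-20179) = I*√20179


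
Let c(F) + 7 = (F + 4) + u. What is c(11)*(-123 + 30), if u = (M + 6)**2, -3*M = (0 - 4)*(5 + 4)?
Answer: -30876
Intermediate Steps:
M = 12 (M = -(0 - 4)*(5 + 4)/3 = -(-4)*9/3 = -1/3*(-36) = 12)
u = 324 (u = (12 + 6)**2 = 18**2 = 324)
c(F) = 321 + F (c(F) = -7 + ((F + 4) + 324) = -7 + ((4 + F) + 324) = -7 + (328 + F) = 321 + F)
c(11)*(-123 + 30) = (321 + 11)*(-123 + 30) = 332*(-93) = -30876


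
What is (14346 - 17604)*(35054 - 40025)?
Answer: 16195518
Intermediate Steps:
(14346 - 17604)*(35054 - 40025) = -3258*(-4971) = 16195518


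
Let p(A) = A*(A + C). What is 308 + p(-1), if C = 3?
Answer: 306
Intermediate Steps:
p(A) = A*(3 + A) (p(A) = A*(A + 3) = A*(3 + A))
308 + p(-1) = 308 - (3 - 1) = 308 - 1*2 = 308 - 2 = 306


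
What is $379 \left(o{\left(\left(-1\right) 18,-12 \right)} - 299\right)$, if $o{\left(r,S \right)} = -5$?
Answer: $-115216$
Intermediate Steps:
$379 \left(o{\left(\left(-1\right) 18,-12 \right)} - 299\right) = 379 \left(-5 - 299\right) = 379 \left(-304\right) = -115216$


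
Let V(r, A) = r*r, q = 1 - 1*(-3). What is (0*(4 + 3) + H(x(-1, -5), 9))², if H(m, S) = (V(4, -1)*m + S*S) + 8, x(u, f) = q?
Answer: 23409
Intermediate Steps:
q = 4 (q = 1 + 3 = 4)
V(r, A) = r²
x(u, f) = 4
H(m, S) = 8 + S² + 16*m (H(m, S) = (4²*m + S*S) + 8 = (16*m + S²) + 8 = (S² + 16*m) + 8 = 8 + S² + 16*m)
(0*(4 + 3) + H(x(-1, -5), 9))² = (0*(4 + 3) + (8 + 9² + 16*4))² = (0*7 + (8 + 81 + 64))² = (0 + 153)² = 153² = 23409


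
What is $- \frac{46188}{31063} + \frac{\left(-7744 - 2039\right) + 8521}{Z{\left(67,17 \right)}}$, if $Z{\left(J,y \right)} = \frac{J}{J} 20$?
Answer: $- \frac{20062633}{310630} \approx -64.587$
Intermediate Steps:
$Z{\left(J,y \right)} = 20$ ($Z{\left(J,y \right)} = 1 \cdot 20 = 20$)
$- \frac{46188}{31063} + \frac{\left(-7744 - 2039\right) + 8521}{Z{\left(67,17 \right)}} = - \frac{46188}{31063} + \frac{\left(-7744 - 2039\right) + 8521}{20} = \left(-46188\right) \frac{1}{31063} + \left(-9783 + 8521\right) \frac{1}{20} = - \frac{46188}{31063} - \frac{631}{10} = - \frac{20062633}{310630}$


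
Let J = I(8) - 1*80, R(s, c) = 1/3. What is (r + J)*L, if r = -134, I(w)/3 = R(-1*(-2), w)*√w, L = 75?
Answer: -16050 + 150*√2 ≈ -15838.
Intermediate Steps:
R(s, c) = ⅓
I(w) = √w (I(w) = 3*(√w/3) = √w)
J = -80 + 2*√2 (J = √8 - 1*80 = 2*√2 - 80 = -80 + 2*√2 ≈ -77.172)
(r + J)*L = (-134 + (-80 + 2*√2))*75 = (-214 + 2*√2)*75 = -16050 + 150*√2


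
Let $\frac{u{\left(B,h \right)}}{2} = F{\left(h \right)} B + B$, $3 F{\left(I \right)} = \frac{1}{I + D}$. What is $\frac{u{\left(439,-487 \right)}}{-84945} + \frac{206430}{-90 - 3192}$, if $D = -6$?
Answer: $- \frac{4323135733423}{68721609285} \approx -62.908$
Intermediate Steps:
$F{\left(I \right)} = \frac{1}{3 \left(-6 + I\right)}$ ($F{\left(I \right)} = \frac{1}{3 \left(I - 6\right)} = \frac{1}{3 \left(-6 + I\right)}$)
$u{\left(B,h \right)} = 2 B + \frac{2 B}{3 \left(-6 + h\right)}$ ($u{\left(B,h \right)} = 2 \left(\frac{1}{3 \left(-6 + h\right)} B + B\right) = 2 \left(\frac{B}{3 \left(-6 + h\right)} + B\right) = 2 \left(B + \frac{B}{3 \left(-6 + h\right)}\right) = 2 B + \frac{2 B}{3 \left(-6 + h\right)}$)
$\frac{u{\left(439,-487 \right)}}{-84945} + \frac{206430}{-90 - 3192} = \frac{\frac{2}{3} \cdot 439 \frac{1}{-6 - 487} \left(-17 + 3 \left(-487\right)\right)}{-84945} + \frac{206430}{-90 - 3192} = \frac{2}{3} \cdot 439 \frac{1}{-493} \left(-17 - 1461\right) \left(- \frac{1}{84945}\right) + \frac{206430}{-90 - 3192} = \frac{2}{3} \cdot 439 \left(- \frac{1}{493}\right) \left(-1478\right) \left(- \frac{1}{84945}\right) + \frac{206430}{-3282} = \frac{1297684}{1479} \left(- \frac{1}{84945}\right) + 206430 \left(- \frac{1}{3282}\right) = - \frac{1297684}{125633655} - \frac{34405}{547} = - \frac{4323135733423}{68721609285}$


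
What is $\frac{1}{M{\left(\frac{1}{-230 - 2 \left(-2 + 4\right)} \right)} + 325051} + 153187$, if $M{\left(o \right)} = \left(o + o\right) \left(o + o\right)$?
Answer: $\frac{681624419960869}{4449623140} \approx 1.5319 \cdot 10^{5}$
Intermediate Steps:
$M{\left(o \right)} = 4 o^{2}$ ($M{\left(o \right)} = 2 o 2 o = 4 o^{2}$)
$\frac{1}{M{\left(\frac{1}{-230 - 2 \left(-2 + 4\right)} \right)} + 325051} + 153187 = \frac{1}{4 \left(\frac{1}{-230 - 2 \left(-2 + 4\right)}\right)^{2} + 325051} + 153187 = \frac{1}{4 \left(\frac{1}{-230 - 4}\right)^{2} + 325051} + 153187 = \frac{1}{4 \left(\frac{1}{-234}\right)^{2} + 325051} + 153187 = \frac{1}{4 \left(- \frac{1}{234}\right)^{2} + 325051} + 153187 = \frac{1}{4 \cdot \frac{1}{54756} + 325051} + 153187 = \frac{1}{\frac{1}{13689} + 325051} + 153187 = \frac{1}{\frac{4449623140}{13689}} + 153187 = \frac{13689}{4449623140} + 153187 = \frac{681624419960869}{4449623140}$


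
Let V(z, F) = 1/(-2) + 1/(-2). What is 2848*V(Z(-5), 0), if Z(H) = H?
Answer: -2848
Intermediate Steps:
V(z, F) = -1 (V(z, F) = 1*(-½) + 1*(-½) = -½ - ½ = -1)
2848*V(Z(-5), 0) = 2848*(-1) = -2848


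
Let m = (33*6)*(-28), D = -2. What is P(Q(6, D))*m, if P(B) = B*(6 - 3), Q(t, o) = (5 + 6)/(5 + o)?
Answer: -60984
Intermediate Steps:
Q(t, o) = 11/(5 + o)
P(B) = 3*B (P(B) = B*3 = 3*B)
m = -5544 (m = 198*(-28) = -5544)
P(Q(6, D))*m = (3*(11/(5 - 2)))*(-5544) = (3*(11/3))*(-5544) = 11*(-5544) = -60984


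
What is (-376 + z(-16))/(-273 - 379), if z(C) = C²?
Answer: 30/163 ≈ 0.18405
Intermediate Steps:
(-376 + z(-16))/(-273 - 379) = (-376 + (-16)²)/(-273 - 379) = (-376 + 256)/(-652) = -120*(-1/652) = 30/163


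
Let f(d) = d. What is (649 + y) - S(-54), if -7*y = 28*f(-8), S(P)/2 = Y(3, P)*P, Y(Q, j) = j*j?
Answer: 315609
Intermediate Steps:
Y(Q, j) = j**2
S(P) = 2*P**3 (S(P) = 2*(P**2*P) = 2*P**3)
y = 32 (y = -4*(-8) = -1/7*(-224) = 32)
(649 + y) - S(-54) = (649 + 32) - 2*(-54)**3 = 681 - 2*(-157464) = 681 - 1*(-314928) = 681 + 314928 = 315609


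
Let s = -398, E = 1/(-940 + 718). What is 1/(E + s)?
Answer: -222/88357 ≈ -0.0025125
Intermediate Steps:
E = -1/222 (E = 1/(-222) = -1/222 ≈ -0.0045045)
1/(E + s) = 1/(-1/222 - 398) = 1/(-88357/222) = -222/88357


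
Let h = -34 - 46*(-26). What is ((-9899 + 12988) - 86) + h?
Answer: 4165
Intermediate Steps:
h = 1162 (h = -34 + 1196 = 1162)
((-9899 + 12988) - 86) + h = ((-9899 + 12988) - 86) + 1162 = (3089 - 86) + 1162 = 3003 + 1162 = 4165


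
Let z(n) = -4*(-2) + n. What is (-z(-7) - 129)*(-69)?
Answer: 8970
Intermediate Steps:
z(n) = 8 + n
(-z(-7) - 129)*(-69) = (-(8 - 7) - 129)*(-69) = (-1*1 - 129)*(-69) = (-1 - 129)*(-69) = -130*(-69) = 8970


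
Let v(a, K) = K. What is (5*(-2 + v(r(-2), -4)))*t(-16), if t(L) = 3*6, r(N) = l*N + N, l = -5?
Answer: -540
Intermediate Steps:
r(N) = -4*N (r(N) = -5*N + N = -4*N)
t(L) = 18
(5*(-2 + v(r(-2), -4)))*t(-16) = (5*(-2 - 4))*18 = (5*(-6))*18 = -30*18 = -540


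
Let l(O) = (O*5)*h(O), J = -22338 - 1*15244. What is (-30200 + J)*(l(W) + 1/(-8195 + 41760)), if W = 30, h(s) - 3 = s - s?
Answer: -1023796341282/33565 ≈ -3.0502e+7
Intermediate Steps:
h(s) = 3 (h(s) = 3 + (s - s) = 3 + 0 = 3)
J = -37582 (J = -22338 - 15244 = -37582)
l(O) = 15*O (l(O) = (O*5)*3 = (5*O)*3 = 15*O)
(-30200 + J)*(l(W) + 1/(-8195 + 41760)) = (-30200 - 37582)*(15*30 + 1/(-8195 + 41760)) = -67782*(450 + 1/33565) = -67782*15104251/33565 = -1023796341282/33565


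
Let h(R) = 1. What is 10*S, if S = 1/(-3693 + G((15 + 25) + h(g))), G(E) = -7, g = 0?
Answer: -1/370 ≈ -0.0027027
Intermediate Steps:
S = -1/3700 (S = 1/(-3693 - 7) = 1/(-3700) = -1/3700 ≈ -0.00027027)
10*S = 10*(-1/3700) = -1/370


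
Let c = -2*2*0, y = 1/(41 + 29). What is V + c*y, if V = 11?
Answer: 11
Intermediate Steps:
y = 1/70 ≈ 0.014286
c = 0 (c = -4*0 = 0)
V + c*y = 11 + 0*(1/70) = 11 + 0 = 11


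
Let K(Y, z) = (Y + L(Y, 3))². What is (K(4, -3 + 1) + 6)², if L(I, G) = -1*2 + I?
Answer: 1764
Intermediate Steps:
L(I, G) = -2 + I
K(Y, z) = (-2 + 2*Y)² (K(Y, z) = (Y + (-2 + Y))² = (-2 + 2*Y)²)
(K(4, -3 + 1) + 6)² = (4*(-1 + 4)² + 6)² = (4*3² + 6)² = (4*9 + 6)² = (36 + 6)² = 42² = 1764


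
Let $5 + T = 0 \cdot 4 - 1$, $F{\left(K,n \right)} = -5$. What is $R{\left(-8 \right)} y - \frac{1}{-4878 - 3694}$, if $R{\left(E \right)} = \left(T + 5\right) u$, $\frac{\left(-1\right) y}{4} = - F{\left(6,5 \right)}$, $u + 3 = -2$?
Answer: $- \frac{857199}{8572} \approx -100.0$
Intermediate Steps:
$u = -5$ ($u = -3 - 2 = -5$)
$T = -6$ ($T = -5 + \left(0 \cdot 4 - 1\right) = -5 + \left(0 - 1\right) = -5 - 1 = -6$)
$y = -20$ ($y = - 4 \left(\left(-1\right) \left(-5\right)\right) = \left(-4\right) 5 = -20$)
$R{\left(E \right)} = 5$ ($R{\left(E \right)} = \left(-6 + 5\right) \left(-5\right) = \left(-1\right) \left(-5\right) = 5$)
$R{\left(-8 \right)} y - \frac{1}{-4878 - 3694} = 5 \left(-20\right) - \frac{1}{-4878 - 3694} = -100 - \frac{1}{-8572} = -100 - - \frac{1}{8572} = -100 + \frac{1}{8572} = - \frac{857199}{8572}$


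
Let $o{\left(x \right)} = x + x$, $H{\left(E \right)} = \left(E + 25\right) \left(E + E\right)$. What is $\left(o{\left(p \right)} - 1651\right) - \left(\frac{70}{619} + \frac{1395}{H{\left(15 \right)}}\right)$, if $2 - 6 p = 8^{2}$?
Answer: $- \frac{248532301}{148560} \approx -1672.9$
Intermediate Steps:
$H{\left(E \right)} = 2 E \left(25 + E\right)$ ($H{\left(E \right)} = \left(25 + E\right) 2 E = 2 E \left(25 + E\right)$)
$p = - \frac{31}{3}$ ($p = \frac{1}{3} - \frac{8^{2}}{6} = \frac{1}{3} - \frac{32}{3} = - \frac{31}{3} \approx -10.333$)
$o{\left(x \right)} = 2 x$
$\left(o{\left(p \right)} - 1651\right) - \left(\frac{70}{619} + \frac{1395}{H{\left(15 \right)}}\right) = \left(2 \left(- \frac{31}{3}\right) - 1651\right) - \left(\frac{70}{619} + 1395 \frac{1}{30 \left(25 + 15\right)}\right) = \left(- \frac{62}{3} - 1651\right) - \left(\frac{70}{619} + \frac{1395}{2 \cdot 15 \cdot 40}\right) = - \frac{5015}{3} - \left(\frac{70}{619} + \frac{1395}{1200}\right) = - \frac{5015}{3} - \frac{63167}{49520} = - \frac{248532301}{148560}$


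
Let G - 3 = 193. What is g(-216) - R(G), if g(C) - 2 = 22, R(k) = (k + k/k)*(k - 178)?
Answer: -3522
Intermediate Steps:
G = 196 (G = 3 + 193 = 196)
R(k) = (1 + k)*(-178 + k) (R(k) = (k + 1)*(-178 + k) = (1 + k)*(-178 + k))
g(C) = 24 (g(C) = 2 + 22 = 24)
g(-216) - R(G) = 24 - (-178 + 196**2 - 177*196) = 24 - (-178 + 38416 - 34692) = 24 - 1*3546 = 24 - 3546 = -3522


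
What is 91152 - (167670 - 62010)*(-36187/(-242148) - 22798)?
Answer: 48609436095393/20179 ≈ 2.4089e+9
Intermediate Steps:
91152 - (167670 - 62010)*(-36187/(-242148) - 22798) = 91152 - 105660*(-36187*(-1/242148) - 22798) = 91152 - 105660*(36187/242148 - 22798) = 91152 - 105660*(-5520453917)/242148 = 91152 - 1*(-48607596739185/20179) = 91152 + 48607596739185/20179 = 48609436095393/20179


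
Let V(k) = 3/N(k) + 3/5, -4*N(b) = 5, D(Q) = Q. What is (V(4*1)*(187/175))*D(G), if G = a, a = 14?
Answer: -3366/125 ≈ -26.928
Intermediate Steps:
G = 14
N(b) = -5/4 (N(b) = -¼*5 = -5/4)
V(k) = -9/5 (V(k) = 3/(-5/4) + 3/5 = 3*(-⅘) + 3*(⅕) = -12/5 + ⅗ = -9/5)
(V(4*1)*(187/175))*D(G) = -1683/(5*175)*14 = -9/5*187/175*14 = -1683/875*14 = -3366/125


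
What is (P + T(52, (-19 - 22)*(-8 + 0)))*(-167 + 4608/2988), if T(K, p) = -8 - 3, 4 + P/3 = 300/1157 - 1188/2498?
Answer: 469322706929/119942719 ≈ 3912.9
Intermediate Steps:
P = -18278790/1445093 (P = -12 + 3*(300/1157 - 1188/2498) = -12 + 3*(300*(1/1157) - 1188*1/2498) = -12 + 3*(300/1157 - 594/1249) = -12 + 3*(-312558/1445093) = -12 - 937674/1445093 = -18278790/1445093 ≈ -12.649)
T(K, p) = -11
(P + T(52, (-19 - 22)*(-8 + 0)))*(-167 + 4608/2988) = (-18278790/1445093 - 11)*(-167 + 4608/2988) = -34174813*(-167 + 4608*(1/2988))/1445093 = -34174813*(-167 + 128/83)/1445093 = -34174813/1445093*(-13733/83) = 469322706929/119942719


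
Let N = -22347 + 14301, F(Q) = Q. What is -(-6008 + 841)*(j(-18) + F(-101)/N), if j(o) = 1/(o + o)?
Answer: -1265915/16092 ≈ -78.667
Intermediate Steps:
N = -8046
j(o) = 1/(2*o)
-(-6008 + 841)*(j(-18) + F(-101)/N) = -(-6008 + 841)*((½)/(-18) - 101/(-8046)) = -(-5167)*((½)*(-1/18) - 101*(-1/8046)) = -(-5167)*(-1/36 + 101/8046) = -(-5167)*(-245)/16092 = -1*1265915/16092 = -1265915/16092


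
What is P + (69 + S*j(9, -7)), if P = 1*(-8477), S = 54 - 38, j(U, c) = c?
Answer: -8520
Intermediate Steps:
S = 16
P = -8477
P + (69 + S*j(9, -7)) = -8477 + (69 + 16*(-7)) = -8477 + (69 - 112) = -8477 - 43 = -8520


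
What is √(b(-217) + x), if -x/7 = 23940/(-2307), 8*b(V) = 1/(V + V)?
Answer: √32364209182823/667492 ≈ 8.5229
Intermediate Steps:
b(V) = 1/(16*V) (b(V) = 1/(8*(V + V)) = 1/(8*((2*V))) = (1/(2*V))/8 = 1/(16*V))
x = 55860/769 (x = -167580/(-2307) = -167580*(-1)/2307 = -7*(-7980/769) = 55860/769 ≈ 72.640)
√(b(-217) + x) = √((1/16)/(-217) + 55860/769) = √((1/16)*(-1/217) + 55860/769) = √(-1/3472 + 55860/769) = √(193945151/2669968) = √32364209182823/667492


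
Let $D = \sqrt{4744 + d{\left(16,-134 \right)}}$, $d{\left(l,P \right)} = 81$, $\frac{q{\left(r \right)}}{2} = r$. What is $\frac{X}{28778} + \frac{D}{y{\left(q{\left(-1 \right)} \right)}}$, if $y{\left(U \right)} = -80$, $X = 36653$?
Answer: $\frac{36653}{28778} - \frac{\sqrt{193}}{16} \approx 0.40537$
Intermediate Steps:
$q{\left(r \right)} = 2 r$
$D = 5 \sqrt{193}$ ($D = \sqrt{4744 + 81} = \sqrt{4825} = 5 \sqrt{193} \approx 69.462$)
$\frac{X}{28778} + \frac{D}{y{\left(q{\left(-1 \right)} \right)}} = \frac{36653}{28778} + \frac{5 \sqrt{193}}{-80} = 36653 \cdot \frac{1}{28778} + 5 \sqrt{193} \left(- \frac{1}{80}\right) = \frac{36653}{28778} - \frac{\sqrt{193}}{16}$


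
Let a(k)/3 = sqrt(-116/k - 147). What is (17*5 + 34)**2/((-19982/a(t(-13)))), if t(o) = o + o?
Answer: -42483*I*sqrt(24089)/259766 ≈ -25.383*I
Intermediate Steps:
t(o) = 2*o
a(k) = 3*sqrt(-147 - 116/k) (a(k) = 3*sqrt(-116/k - 147) = 3*sqrt(-147 - 116/k))
(17*5 + 34)**2/((-19982/a(t(-13)))) = (17*5 + 34)**2/((-19982*1/(3*sqrt(-147 - 116/(2*(-13)))))) = (85 + 34)**2/((-19982*1/(3*sqrt(-147 - 116/(-26))))) = 119**2/((-19982*1/(3*sqrt(-147 - 116*(-1/26))))) = 14161/((-19982*1/(3*sqrt(-147 + 58/13)))) = 14161/((-19982*(-I*sqrt(24089)/5559))) = 14161/((-(-19982)*I*sqrt(24089)/5559)) = 14161/((19982*I*sqrt(24089)/5559)) = 14161*(-3*I*sqrt(24089)/259766) = -42483*I*sqrt(24089)/259766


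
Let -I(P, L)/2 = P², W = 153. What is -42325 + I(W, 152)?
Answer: -89143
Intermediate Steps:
I(P, L) = -2*P²
-42325 + I(W, 152) = -42325 - 2*153² = -42325 - 2*23409 = -42325 - 46818 = -89143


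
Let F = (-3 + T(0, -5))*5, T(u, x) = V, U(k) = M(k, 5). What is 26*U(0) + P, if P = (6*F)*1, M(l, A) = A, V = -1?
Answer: 10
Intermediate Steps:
U(k) = 5
T(u, x) = -1
F = -20 (F = (-3 - 1)*5 = -4*5 = -20)
P = -120 (P = (6*(-20))*1 = -120*1 = -120)
26*U(0) + P = 26*5 - 120 = 130 - 120 = 10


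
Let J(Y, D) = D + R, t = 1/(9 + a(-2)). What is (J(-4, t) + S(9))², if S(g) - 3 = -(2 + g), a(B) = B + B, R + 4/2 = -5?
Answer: 5476/25 ≈ 219.04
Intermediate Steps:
R = -7 (R = -2 - 5 = -7)
a(B) = 2*B
t = ⅕ (t = 1/(9 + 2*(-2)) = 1/(9 - 4) = 1/5 = ⅕ ≈ 0.20000)
J(Y, D) = -7 + D (J(Y, D) = D - 7 = -7 + D)
S(g) = 1 - g (S(g) = 3 - (2 + g) = 3 + (-2 - g) = 1 - g)
(J(-4, t) + S(9))² = ((-7 + ⅕) + (1 - 1*9))² = (-34/5 + (1 - 9))² = (-34/5 - 8)² = (-74/5)² = 5476/25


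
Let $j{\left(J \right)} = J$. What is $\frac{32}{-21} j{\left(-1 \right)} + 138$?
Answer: $\frac{2930}{21} \approx 139.52$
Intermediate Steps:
$\frac{32}{-21} j{\left(-1 \right)} + 138 = \frac{32}{-21} \left(-1\right) + 138 = 32 \left(- \frac{1}{21}\right) \left(-1\right) + 138 = \left(- \frac{32}{21}\right) \left(-1\right) + 138 = \frac{32}{21} + 138 = \frac{2930}{21}$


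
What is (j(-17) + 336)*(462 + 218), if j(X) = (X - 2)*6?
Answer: 150960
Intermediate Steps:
j(X) = -12 + 6*X (j(X) = (-2 + X)*6 = -12 + 6*X)
(j(-17) + 336)*(462 + 218) = ((-12 + 6*(-17)) + 336)*(462 + 218) = ((-12 - 102) + 336)*680 = (-114 + 336)*680 = 222*680 = 150960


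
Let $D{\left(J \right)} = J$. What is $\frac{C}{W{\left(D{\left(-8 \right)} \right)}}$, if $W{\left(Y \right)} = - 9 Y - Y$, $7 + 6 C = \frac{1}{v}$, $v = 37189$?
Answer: $- \frac{43387}{2975120} \approx -0.014583$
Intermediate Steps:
$C = - \frac{43387}{37189}$ ($C = - \frac{7}{6} + \frac{1}{6 \cdot 37189} = - \frac{7}{6} + \frac{1}{6} \cdot \frac{1}{37189} = - \frac{7}{6} + \frac{1}{223134} = - \frac{43387}{37189} \approx -1.1667$)
$W{\left(Y \right)} = - 10 Y$
$\frac{C}{W{\left(D{\left(-8 \right)} \right)}} = - \frac{43387}{37189 \left(\left(-10\right) \left(-8\right)\right)} = - \frac{43387}{37189 \cdot 80} = \left(- \frac{43387}{37189}\right) \frac{1}{80} = - \frac{43387}{2975120}$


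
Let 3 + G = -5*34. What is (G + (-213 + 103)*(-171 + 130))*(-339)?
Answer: -1470243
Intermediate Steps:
G = -173 (G = -3 - 5*34 = -3 - 170 = -173)
(G + (-213 + 103)*(-171 + 130))*(-339) = (-173 + (-213 + 103)*(-171 + 130))*(-339) = (-173 - 110*(-41))*(-339) = (-173 + 4510)*(-339) = 4337*(-339) = -1470243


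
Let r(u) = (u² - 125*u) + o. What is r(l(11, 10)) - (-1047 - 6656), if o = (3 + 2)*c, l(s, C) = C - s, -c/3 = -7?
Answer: 7934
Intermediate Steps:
c = 21 (c = -3*(-7) = 21)
o = 105 (o = (3 + 2)*21 = 5*21 = 105)
r(u) = 105 + u² - 125*u (r(u) = (u² - 125*u) + 105 = 105 + u² - 125*u)
r(l(11, 10)) - (-1047 - 6656) = (105 + (10 - 1*11)² - 125*(10 - 1*11)) - (-1047 - 6656) = (105 + (10 - 11)² - 125*(10 - 11)) - 1*(-7703) = (105 + (-1)² - 125*(-1)) + 7703 = (105 + 1 + 125) + 7703 = 231 + 7703 = 7934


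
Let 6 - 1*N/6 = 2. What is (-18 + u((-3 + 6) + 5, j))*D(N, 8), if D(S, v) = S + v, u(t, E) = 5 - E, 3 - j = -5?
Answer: -672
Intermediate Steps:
j = 8 (j = 3 - 1*(-5) = 3 + 5 = 8)
N = 24 (N = 36 - 6*2 = 36 - 12 = 24)
(-18 + u((-3 + 6) + 5, j))*D(N, 8) = (-18 + (5 - 1*8))*(24 + 8) = (-18 + (5 - 8))*32 = (-18 - 3)*32 = -21*32 = -672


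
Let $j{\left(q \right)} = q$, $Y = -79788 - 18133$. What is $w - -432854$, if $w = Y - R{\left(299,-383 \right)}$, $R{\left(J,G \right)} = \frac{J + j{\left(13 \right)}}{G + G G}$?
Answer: $\frac{24501353593}{73153} \approx 3.3493 \cdot 10^{5}$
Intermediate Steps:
$Y = -97921$
$R{\left(J,G \right)} = \frac{13 + J}{G + G^{2}}$ ($R{\left(J,G \right)} = \frac{J + 13}{G + G G} = \frac{13 + J}{G + G^{2}}$)
$w = - \frac{7163215069}{73153}$ ($w = -97921 - \frac{13 + 299}{\left(-383\right) \left(1 - 383\right)} = -97921 - \left(- \frac{1}{383}\right) \frac{1}{-382} \cdot 312 = -97921 - \left(- \frac{1}{383}\right) \left(- \frac{1}{382}\right) 312 = -97921 - \frac{156}{73153} = - \frac{7163215069}{73153} \approx -97921.0$)
$w - -432854 = - \frac{7163215069}{73153} - -432854 = - \frac{7163215069}{73153} + 432854 = \frac{24501353593}{73153}$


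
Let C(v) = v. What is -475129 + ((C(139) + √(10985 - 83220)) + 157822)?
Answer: -317168 + I*√72235 ≈ -3.1717e+5 + 268.77*I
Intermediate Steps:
-475129 + ((C(139) + √(10985 - 83220)) + 157822) = -475129 + ((139 + √(10985 - 83220)) + 157822) = -475129 + ((139 + √(-72235)) + 157822) = -475129 + ((139 + I*√72235) + 157822) = -475129 + (157961 + I*√72235) = -317168 + I*√72235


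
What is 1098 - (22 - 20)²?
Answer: 1094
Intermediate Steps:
1098 - (22 - 20)² = 1098 - 1*2² = 1098 - 1*4 = 1098 - 4 = 1094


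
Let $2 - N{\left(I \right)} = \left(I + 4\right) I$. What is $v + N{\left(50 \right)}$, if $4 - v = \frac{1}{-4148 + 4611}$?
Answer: $- \frac{1247323}{463} \approx -2694.0$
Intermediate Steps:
$N{\left(I \right)} = 2 - I \left(4 + I\right)$ ($N{\left(I \right)} = 2 - \left(I + 4\right) I = 2 - \left(4 + I\right) I = 2 - I \left(4 + I\right)$)
$v = \frac{1851}{463}$ ($v = 4 - \frac{1}{-4148 + 4611} = 4 - \frac{1}{463} = \frac{1851}{463} \approx 3.9978$)
$v + N{\left(50 \right)} = \frac{1851}{463} - 2698 = - \frac{1247323}{463}$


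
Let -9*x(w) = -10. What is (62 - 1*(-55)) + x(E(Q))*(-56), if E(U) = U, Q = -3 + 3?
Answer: 493/9 ≈ 54.778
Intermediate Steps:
Q = 0
x(w) = 10/9 (x(w) = -⅑*(-10) = 10/9)
(62 - 1*(-55)) + x(E(Q))*(-56) = (62 - 1*(-55)) + (10/9)*(-56) = (62 + 55) - 560/9 = 117 - 560/9 = 493/9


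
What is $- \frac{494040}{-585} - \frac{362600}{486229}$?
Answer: $\frac{16000296944}{18962931} \approx 843.77$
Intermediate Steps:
$- \frac{494040}{-585} - \frac{362600}{486229} = \left(-494040\right) \left(- \frac{1}{585}\right) - \frac{362600}{486229} = \frac{32936}{39} - \frac{362600}{486229} = \frac{16000296944}{18962931}$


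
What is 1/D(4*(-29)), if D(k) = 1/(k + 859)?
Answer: 743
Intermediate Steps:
D(k) = 1/(859 + k)
1/D(4*(-29)) = 1/(1/(859 + 4*(-29))) = 1/(1/(859 - 116)) = 1/(1/743) = 743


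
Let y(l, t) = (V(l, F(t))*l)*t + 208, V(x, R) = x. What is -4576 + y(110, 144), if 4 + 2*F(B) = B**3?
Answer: 1738032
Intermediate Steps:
F(B) = -2 + B**3/2
y(l, t) = 208 + t*l**2 (y(l, t) = (l*l)*t + 208 = l**2*t + 208 = t*l**2 + 208 = 208 + t*l**2)
-4576 + y(110, 144) = -4576 + (208 + 144*110**2) = -4576 + (208 + 144*12100) = -4576 + (208 + 1742400) = -4576 + 1742608 = 1738032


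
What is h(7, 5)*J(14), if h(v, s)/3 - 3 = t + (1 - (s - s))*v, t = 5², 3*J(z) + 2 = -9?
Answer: -385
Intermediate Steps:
J(z) = -11/3 (J(z) = -⅔ + (⅓)*(-9) = -⅔ - 3 = -11/3)
t = 25
h(v, s) = 84 + 3*v (h(v, s) = 9 + 3*(25 + (1 - (s - s))*v) = 9 + 3*(25 + (1 - 1*0)*v) = 9 + 3*(25 + (1 + 0)*v) = 9 + 3*(25 + 1*v) = 9 + 3*(25 + v) = 9 + (75 + 3*v) = 84 + 3*v)
h(7, 5)*J(14) = (84 + 3*7)*(-11/3) = (84 + 21)*(-11/3) = 105*(-11/3) = -385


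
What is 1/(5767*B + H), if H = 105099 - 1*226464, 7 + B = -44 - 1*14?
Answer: -1/496220 ≈ -2.0152e-6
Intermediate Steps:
B = -65 (B = -7 + (-44 - 1*14) = -7 + (-44 - 14) = -7 - 58 = -65)
H = -121365 (H = 105099 - 226464 = -121365)
1/(5767*B + H) = 1/(5767*(-65) - 121365) = 1/(-374855 - 121365) = 1/(-496220) = -1/496220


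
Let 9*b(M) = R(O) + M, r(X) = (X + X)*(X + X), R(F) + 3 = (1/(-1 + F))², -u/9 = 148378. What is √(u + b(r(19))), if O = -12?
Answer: 8*I*√31732858/39 ≈ 1155.5*I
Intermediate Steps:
u = -1335402 (u = -9*148378 = -1335402)
R(F) = -3 + (-1 + F)⁻² (R(F) = -3 + (1/(-1 + F))² = -3 + (-1 + F)⁻²)
r(X) = 4*X² (r(X) = (2*X)*(2*X) = 4*X²)
b(M) = -506/1521 + M/9 (b(M) = ((-3 + (-1 - 12)⁻²) + M)/9 = ((-3 + (-13)⁻²) + M)/9 = ((-3 + 1/169) + M)/9 = (-506/169 + M)/9 = -506/1521 + M/9)
√(u + b(r(19))) = √(-1335402 + (-506/1521 + (4*19²)/9)) = √(-1335402 + (-506/1521 + (4*361)/9)) = √(-1335402 + (-506/1521 + (⅑)*1444)) = √(-1335402 + (-506/1521 + 1444/9)) = √(-1335402 + 243530/1521) = √(-2030902912/1521) = 8*I*√31732858/39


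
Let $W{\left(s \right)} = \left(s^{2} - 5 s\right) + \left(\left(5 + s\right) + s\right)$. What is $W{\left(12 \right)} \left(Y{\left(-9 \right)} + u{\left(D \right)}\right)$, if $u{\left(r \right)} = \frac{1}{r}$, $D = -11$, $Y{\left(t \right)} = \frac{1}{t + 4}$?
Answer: $- \frac{1808}{55} \approx -32.873$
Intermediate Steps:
$Y{\left(t \right)} = \frac{1}{4 + t}$
$W{\left(s \right)} = 5 + s^{2} - 3 s$ ($W{\left(s \right)} = \left(s^{2} - 5 s\right) + \left(5 + 2 s\right) = 5 + s^{2} - 3 s$)
$W{\left(12 \right)} \left(Y{\left(-9 \right)} + u{\left(D \right)}\right) = \left(5 + 12^{2} - 36\right) \left(\frac{1}{4 - 9} + \frac{1}{-11}\right) = \left(5 + 144 - 36\right) \left(\frac{1}{-5} - \frac{1}{11}\right) = 113 \left(- \frac{1}{5} - \frac{1}{11}\right) = 113 \left(- \frac{16}{55}\right) = - \frac{1808}{55}$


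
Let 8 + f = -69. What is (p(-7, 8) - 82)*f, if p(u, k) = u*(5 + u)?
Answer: 5236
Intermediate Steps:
f = -77 (f = -8 - 69 = -77)
(p(-7, 8) - 82)*f = (-7*(5 - 7) - 82)*(-77) = (-7*(-2) - 82)*(-77) = (14 - 82)*(-77) = -68*(-77) = 5236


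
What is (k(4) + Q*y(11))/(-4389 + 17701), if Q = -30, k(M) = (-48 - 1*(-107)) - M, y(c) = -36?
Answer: 1135/13312 ≈ 0.085261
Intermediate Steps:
k(M) = 59 - M (k(M) = (-48 + 107) - M = 59 - M)
(k(4) + Q*y(11))/(-4389 + 17701) = ((59 - 1*4) - 30*(-36))/(-4389 + 17701) = ((59 - 4) + 1080)/13312 = (55 + 1080)*(1/13312) = 1135*(1/13312) = 1135/13312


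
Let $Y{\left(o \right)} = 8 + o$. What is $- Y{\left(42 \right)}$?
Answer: $-50$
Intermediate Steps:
$- Y{\left(42 \right)} = - (8 + 42) = \left(-1\right) 50 = -50$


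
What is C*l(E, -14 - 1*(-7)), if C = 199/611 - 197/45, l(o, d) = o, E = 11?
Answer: -1225532/27495 ≈ -44.573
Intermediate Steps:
C = -111412/27495 (C = 199*(1/611) - 197*1/45 = 199/611 - 197/45 = -111412/27495 ≈ -4.0521)
C*l(E, -14 - 1*(-7)) = -111412/27495*11 = -1225532/27495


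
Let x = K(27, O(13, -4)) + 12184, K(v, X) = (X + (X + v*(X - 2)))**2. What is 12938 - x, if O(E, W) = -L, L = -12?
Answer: -85682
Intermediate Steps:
O(E, W) = 12 (O(E, W) = -1*(-12) = 12)
K(v, X) = (2*X + v*(-2 + X))**2 (K(v, X) = (X + (X + v*(-2 + X)))**2 = (2*X + v*(-2 + X))**2)
x = 98620 (x = (-2*27 + 2*12 + 12*27)**2 + 12184 = (-54 + 24 + 324)**2 + 12184 = 294**2 + 12184 = 86436 + 12184 = 98620)
12938 - x = 12938 - 1*98620 = 12938 - 98620 = -85682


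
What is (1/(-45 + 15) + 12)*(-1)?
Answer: -359/30 ≈ -11.967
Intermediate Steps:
(1/(-45 + 15) + 12)*(-1) = (1/(-30) + 12)*(-1) = (-1/30 + 12)*(-1) = (359/30)*(-1) = -359/30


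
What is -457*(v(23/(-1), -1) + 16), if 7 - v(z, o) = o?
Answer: -10968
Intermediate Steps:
v(z, o) = 7 - o
-457*(v(23/(-1), -1) + 16) = -457*((7 - 1*(-1)) + 16) = -457*((7 + 1) + 16) = -457*(8 + 16) = -457*24 = -10968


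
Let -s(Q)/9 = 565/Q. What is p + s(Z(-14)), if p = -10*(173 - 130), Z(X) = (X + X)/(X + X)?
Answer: -5515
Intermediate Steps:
Z(X) = 1 (Z(X) = (2*X)/((2*X)) = (2*X)*(1/(2*X)) = 1)
s(Q) = -5085/Q
p = -430 (p = -10*43 = -430)
p + s(Z(-14)) = -430 - 5085/1 = -430 - 5085*1 = -430 - 5085 = -5515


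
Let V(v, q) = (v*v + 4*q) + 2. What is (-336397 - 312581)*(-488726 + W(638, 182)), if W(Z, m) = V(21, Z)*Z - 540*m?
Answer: -859119672312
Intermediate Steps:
V(v, q) = 2 + v**2 + 4*q (V(v, q) = (v**2 + 4*q) + 2 = 2 + v**2 + 4*q)
W(Z, m) = -540*m + Z*(443 + 4*Z) (W(Z, m) = (2 + 21**2 + 4*Z)*Z - 540*m = (2 + 441 + 4*Z)*Z - 540*m = (443 + 4*Z)*Z - 540*m = Z*(443 + 4*Z) - 540*m = -540*m + Z*(443 + 4*Z))
(-336397 - 312581)*(-488726 + W(638, 182)) = (-336397 - 312581)*(-488726 + (-540*182 + 638*(443 + 4*638))) = -648978*(-488726 + (-98280 + 638*(443 + 2552))) = -648978*(-488726 + (-98280 + 638*2995)) = -648978*(-488726 + (-98280 + 1910810)) = -648978*(-488726 + 1812530) = -648978*1323804 = -859119672312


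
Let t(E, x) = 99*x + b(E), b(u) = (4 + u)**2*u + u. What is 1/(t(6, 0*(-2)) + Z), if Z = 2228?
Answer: 1/2834 ≈ 0.00035286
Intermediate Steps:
b(u) = u + u*(4 + u)**2 (b(u) = u*(4 + u)**2 + u = u + u*(4 + u)**2)
t(E, x) = 99*x + E*(1 + (4 + E)**2)
1/(t(6, 0*(-2)) + Z) = 1/((99*(0*(-2)) + 6*(1 + (4 + 6)**2)) + 2228) = 1/((99*0 + 6*(1 + 10**2)) + 2228) = 1/((0 + 6*(1 + 100)) + 2228) = 1/((0 + 6*101) + 2228) = 1/((0 + 606) + 2228) = 1/(606 + 2228) = 1/2834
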